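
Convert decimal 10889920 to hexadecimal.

Using repeated division by 16 (digits 10–15 are A–F):
10889920 ÷ 16 = 680620 remainder 0
680620 ÷ 16 = 42538 remainder 12 (C)
42538 ÷ 16 = 2658 remainder 10 (A)
2658 ÷ 16 = 166 remainder 2
166 ÷ 16 = 10 remainder 6
10 ÷ 16 = 0 remainder 10 (A)
Reading remainders bottom to top: A62AC0



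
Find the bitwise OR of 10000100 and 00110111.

OR: 1 when either bit is 1
  10000100
| 00110111
----------
  10110111
Decimal: 132 | 55 = 183



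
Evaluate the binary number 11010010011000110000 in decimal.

Sum of powers of 2 for each 1-bit:
2^4 + 2^5 + 2^9 + 2^10 + 2^13 + 2^16 + 2^18 + 2^19
= 16 + 32 + 512 + 1024 + 8192 + 65536 + 262144 + 524288
= 861744



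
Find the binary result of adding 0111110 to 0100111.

Add column by column from the right: bit + bit + carry-in; write the sum mod 2, carry 1 when the sum is 2 or 3.
carry:  1111100
        0111110
+       0100111
---------------
       01100101
(the carry out of the leftmost column, 0, becomes the leading bit)
Decimal check:
  0111110 = 32 + 16 + 8 + 4 + 2 = 62
  0100111 = 32 + 4 + 2 + 1 = 39
  62 + 39 = 101, and 01100101 = 64 + 32 + 4 + 1 = 101 ✓



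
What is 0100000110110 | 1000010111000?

OR: 1 when either bit is 1
  0100000110110
| 1000010111000
---------------
  1100010111110
Decimal: 2102 | 4280 = 6334



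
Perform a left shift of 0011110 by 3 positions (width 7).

Original: 0011110 (decimal 30)
Shift left by 3 positions
Append 3 zeros on the right and drop the 3 high bits that overflow the 7-bit width
Result: 1110000 (decimal 112)
Equivalent: 30 << 3 = 30 × 2^3 = 240, truncated to 7 bits = 112



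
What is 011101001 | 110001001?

OR: 1 when either bit is 1
  011101001
| 110001001
-----------
  111101001
Decimal: 233 | 393 = 489



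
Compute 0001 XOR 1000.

XOR: 1 when bits differ
  0001
^ 1000
------
  1001
Decimal: 1 ^ 8 = 9



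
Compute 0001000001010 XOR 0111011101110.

XOR: 1 when bits differ
  0001000001010
^ 0111011101110
---------------
  0110011100100
Decimal: 522 ^ 3822 = 3300



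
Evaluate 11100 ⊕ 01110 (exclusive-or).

XOR: 1 when bits differ
  11100
^ 01110
-------
  10010
Decimal: 28 ^ 14 = 18



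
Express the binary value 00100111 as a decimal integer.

Sum of powers of 2 for each 1-bit:
2^0 + 2^1 + 2^2 + 2^5
= 1 + 2 + 4 + 32
= 39



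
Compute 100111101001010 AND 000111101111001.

AND: 1 only when both bits are 1
  100111101001010
& 000111101111001
-----------------
  000111101001000
Decimal: 20298 & 3961 = 3912



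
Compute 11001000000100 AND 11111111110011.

AND: 1 only when both bits are 1
  11001000000100
& 11111111110011
----------------
  11001000000000
Decimal: 12804 & 16371 = 12800



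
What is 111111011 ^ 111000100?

XOR: 1 when bits differ
  111111011
^ 111000100
-----------
  000111111
Decimal: 507 ^ 452 = 63



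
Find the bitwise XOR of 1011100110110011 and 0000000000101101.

XOR: 1 when bits differ
  1011100110110011
^ 0000000000101101
------------------
  1011100110011110
Decimal: 47539 ^ 45 = 47518



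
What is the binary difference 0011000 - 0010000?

Method 1 - Direct subtraction (column by column from the right: bit − bit − borrow-in; if negative, add 2 and borrow 1 from the next column):
borrow: 0000000
        0011000
-       0010000
---------------
        0001000

Method 2 - Add two's complement:
Two's complement of 0010000: invert → 1101111, add 1 → 1110000
  0011000
+ 1110000
---------
 10001000  (end carry out of the top bit = 1)
Discarding the end carry: 0001000
Decimal check:
  0011000 = 16 + 8 = 24
  0010000 = 16
  24 - 16 = 8, and 0001000 = 8 ✓



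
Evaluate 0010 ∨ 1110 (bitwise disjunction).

OR: 1 when either bit is 1
  0010
| 1110
------
  1110
Decimal: 2 | 14 = 14



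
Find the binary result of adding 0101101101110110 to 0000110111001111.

Add column by column from the right: bit + bit + carry-in; write the sum mod 2, carry 1 when the sum is 2 or 3.
carry:  0011111111111100
        0101101101110110
+       0000110111001111
------------------------
       00110100101000101
(the carry out of the leftmost column, 0, becomes the leading bit)
Decimal check:
  0101101101110110 = 16384 + 4096 + 2048 + 512 + 256 + 64 + 32 + 16 + 4 + 2 = 23414
  0000110111001111 = 2048 + 1024 + 256 + 128 + 64 + 8 + 4 + 2 + 1 = 3535
  23414 + 3535 = 26949, and 00110100101000101 = 16384 + 8192 + 2048 + 256 + 64 + 4 + 1 = 26949 ✓



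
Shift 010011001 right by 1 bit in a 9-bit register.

Original: 010011001 (decimal 153)
Shift right by 1 position
Drop the 1 low bit; fill with zero on the left
Result: 001001100 (decimal 76)
Equivalent: 153 >> 1 = 153 ÷ 2^1 = 76



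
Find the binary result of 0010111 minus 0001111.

Method 1 - Direct subtraction (column by column from the right: bit − bit − borrow-in; if negative, add 2 and borrow 1 from the next column):
borrow: 0010000
        0010111
-       0001111
---------------
        0001000

Method 2 - Add two's complement:
Two's complement of 0001111: invert → 1110000, add 1 → 1110001
  0010111
+ 1110001
---------
 10001000  (end carry out of the top bit = 1)
Discarding the end carry: 0001000
Decimal check:
  0010111 = 16 + 4 + 2 + 1 = 23
  0001111 = 8 + 4 + 2 + 1 = 15
  23 - 15 = 8, and 0001000 = 8 ✓



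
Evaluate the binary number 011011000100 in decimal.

Sum of powers of 2 for each 1-bit:
2^2 + 2^6 + 2^7 + 2^9 + 2^10
= 4 + 64 + 128 + 512 + 1024
= 1732



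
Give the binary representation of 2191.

Using repeated division by 2:
2191 ÷ 2 = 1095 remainder 1
1095 ÷ 2 = 547 remainder 1
547 ÷ 2 = 273 remainder 1
273 ÷ 2 = 136 remainder 1
136 ÷ 2 = 68 remainder 0
68 ÷ 2 = 34 remainder 0
34 ÷ 2 = 17 remainder 0
17 ÷ 2 = 8 remainder 1
8 ÷ 2 = 4 remainder 0
4 ÷ 2 = 2 remainder 0
2 ÷ 2 = 1 remainder 0
1 ÷ 2 = 0 remainder 1
Reading remainders bottom to top: 100010001111



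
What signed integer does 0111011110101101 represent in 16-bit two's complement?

Binary: 0111011110101101
Sign bit: 0 (non-negative)
Read directly as an unsigned value:
0111011110101101 = 16384 + 8192 + 4096 + 1024 + 512 + 256 + 128 + 32 + 8 + 4 + 1 = 30637
Value: 30637



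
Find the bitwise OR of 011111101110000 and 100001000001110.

OR: 1 when either bit is 1
  011111101110000
| 100001000001110
-----------------
  111111101111110
Decimal: 16240 | 16910 = 32638



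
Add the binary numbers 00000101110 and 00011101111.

Add column by column from the right: bit + bit + carry-in; write the sum mod 2, carry 1 when the sum is 2 or 3.
carry:  00111011100
        00000101110
+       00011101111
-------------------
       000100011101
(the carry out of the leftmost column, 0, becomes the leading bit)
Decimal check:
  00000101110 = 32 + 8 + 4 + 2 = 46
  00011101111 = 128 + 64 + 32 + 8 + 4 + 2 + 1 = 239
  46 + 239 = 285, and 000100011101 = 256 + 16 + 8 + 4 + 1 = 285 ✓



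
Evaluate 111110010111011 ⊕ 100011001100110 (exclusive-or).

XOR: 1 when bits differ
  111110010111011
^ 100011001100110
-----------------
  011101011011101
Decimal: 31931 ^ 18022 = 15069



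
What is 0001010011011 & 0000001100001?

AND: 1 only when both bits are 1
  0001010011011
& 0000001100001
---------------
  0000000000001
Decimal: 667 & 97 = 1



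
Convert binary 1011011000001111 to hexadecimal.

Group into 4-bit nibbles from right:
  1011 = B
  0110 = 6
  0000 = 0
  1111 = F
Result: B60F



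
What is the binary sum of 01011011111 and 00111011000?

Add column by column from the right: bit + bit + carry-in; write the sum mod 2, carry 1 when the sum is 2 or 3.
carry:  11110110000
        01011011111
+       00111011000
-------------------
       010010110111
(the carry out of the leftmost column, 0, becomes the leading bit)
Decimal check:
  01011011111 = 512 + 128 + 64 + 16 + 8 + 4 + 2 + 1 = 735
  00111011000 = 256 + 128 + 64 + 16 + 8 = 472
  735 + 472 = 1207, and 010010110111 = 1024 + 128 + 32 + 16 + 4 + 2 + 1 = 1207 ✓



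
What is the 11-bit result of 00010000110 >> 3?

Original: 00010000110 (decimal 134)
Shift right by 3 positions
Drop the 3 low bits; fill with zeros on the left
Result: 00000010000 (decimal 16)
Equivalent: 134 >> 3 = 134 ÷ 2^3 = 16



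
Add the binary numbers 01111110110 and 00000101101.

Add column by column from the right: bit + bit + carry-in; write the sum mod 2, carry 1 when the sum is 2 or 3.
carry:  11111111000
        01111110110
+       00000101101
-------------------
       010000100011
(the carry out of the leftmost column, 0, becomes the leading bit)
Decimal check:
  01111110110 = 512 + 256 + 128 + 64 + 32 + 16 + 4 + 2 = 1014
  00000101101 = 32 + 8 + 4 + 1 = 45
  1014 + 45 = 1059, and 010000100011 = 1024 + 32 + 2 + 1 = 1059 ✓



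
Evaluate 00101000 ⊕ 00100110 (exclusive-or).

XOR: 1 when bits differ
  00101000
^ 00100110
----------
  00001110
Decimal: 40 ^ 38 = 14



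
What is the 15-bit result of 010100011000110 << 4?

Original: 010100011000110 (decimal 10438)
Shift left by 4 positions
Append 4 zeros on the right and drop the 4 high bits that overflow the 15-bit width
Result: 000110001100000 (decimal 3168)
Equivalent: 10438 << 4 = 10438 × 2^4 = 167008, truncated to 15 bits = 3168



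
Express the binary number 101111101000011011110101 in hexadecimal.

Group into 4-bit nibbles from right:
  1011 = B
  1110 = E
  1000 = 8
  0110 = 6
  1111 = F
  0101 = 5
Result: BE86F5



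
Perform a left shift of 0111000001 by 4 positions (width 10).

Original: 0111000001 (decimal 449)
Shift left by 4 positions
Append 4 zeros on the right and drop the 4 high bits that overflow the 10-bit width
Result: 0000010000 (decimal 16)
Equivalent: 449 << 4 = 449 × 2^4 = 7184, truncated to 10 bits = 16



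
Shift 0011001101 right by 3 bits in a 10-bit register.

Original: 0011001101 (decimal 205)
Shift right by 3 positions
Drop the 3 low bits; fill with zeros on the left
Result: 0000011001 (decimal 25)
Equivalent: 205 >> 3 = 205 ÷ 2^3 = 25



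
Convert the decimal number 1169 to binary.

Using repeated division by 2:
1169 ÷ 2 = 584 remainder 1
584 ÷ 2 = 292 remainder 0
292 ÷ 2 = 146 remainder 0
146 ÷ 2 = 73 remainder 0
73 ÷ 2 = 36 remainder 1
36 ÷ 2 = 18 remainder 0
18 ÷ 2 = 9 remainder 0
9 ÷ 2 = 4 remainder 1
4 ÷ 2 = 2 remainder 0
2 ÷ 2 = 1 remainder 0
1 ÷ 2 = 0 remainder 1
Reading remainders bottom to top: 10010010001



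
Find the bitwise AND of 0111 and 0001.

AND: 1 only when both bits are 1
  0111
& 0001
------
  0001
Decimal: 7 & 1 = 1



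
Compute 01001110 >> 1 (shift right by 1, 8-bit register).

Original: 01001110 (decimal 78)
Shift right by 1 position
Drop the 1 low bit; fill with zero on the left
Result: 00100111 (decimal 39)
Equivalent: 78 >> 1 = 78 ÷ 2^1 = 39



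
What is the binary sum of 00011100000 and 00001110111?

Add column by column from the right: bit + bit + carry-in; write the sum mod 2, carry 1 when the sum is 2 or 3.
carry:  00111000000
        00011100000
+       00001110111
-------------------
       000101010111
(the carry out of the leftmost column, 0, becomes the leading bit)
Decimal check:
  00011100000 = 128 + 64 + 32 = 224
  00001110111 = 64 + 32 + 16 + 4 + 2 + 1 = 119
  224 + 119 = 343, and 000101010111 = 256 + 64 + 16 + 4 + 2 + 1 = 343 ✓



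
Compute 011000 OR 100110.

OR: 1 when either bit is 1
  011000
| 100110
--------
  111110
Decimal: 24 | 38 = 62



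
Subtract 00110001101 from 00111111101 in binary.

Method 1 - Direct subtraction (column by column from the right: bit − bit − borrow-in; if negative, add 2 and borrow 1 from the next column):
borrow: 00000000000
        00111111101
-       00110001101
-------------------
        00001110000

Method 2 - Add two's complement:
Two's complement of 00110001101: invert → 11001110010, add 1 → 11001110011
  00111111101
+ 11001110011
-------------
 100001110000  (end carry out of the top bit = 1)
Discarding the end carry: 00001110000
Decimal check:
  00111111101 = 256 + 128 + 64 + 32 + 16 + 8 + 4 + 1 = 509
  00110001101 = 256 + 128 + 8 + 4 + 1 = 397
  509 - 397 = 112, and 00001110000 = 64 + 32 + 16 = 112 ✓



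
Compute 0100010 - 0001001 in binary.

Method 1 - Direct subtraction (column by column from the right: bit − bit − borrow-in; if negative, add 2 and borrow 1 from the next column):
borrow: 0110010
        0100010
-       0001001
---------------
        0011001

Method 2 - Add two's complement:
Two's complement of 0001001: invert → 1110110, add 1 → 1110111
  0100010
+ 1110111
---------
 10011001  (end carry out of the top bit = 1)
Discarding the end carry: 0011001
Decimal check:
  0100010 = 32 + 2 = 34
  0001001 = 8 + 1 = 9
  34 - 9 = 25, and 0011001 = 16 + 8 + 1 = 25 ✓



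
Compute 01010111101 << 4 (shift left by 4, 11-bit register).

Original: 01010111101 (decimal 701)
Shift left by 4 positions
Append 4 zeros on the right and drop the 4 high bits that overflow the 11-bit width
Result: 01111010000 (decimal 976)
Equivalent: 701 << 4 = 701 × 2^4 = 11216, truncated to 11 bits = 976



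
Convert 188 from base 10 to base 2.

Using repeated division by 2:
188 ÷ 2 = 94 remainder 0
94 ÷ 2 = 47 remainder 0
47 ÷ 2 = 23 remainder 1
23 ÷ 2 = 11 remainder 1
11 ÷ 2 = 5 remainder 1
5 ÷ 2 = 2 remainder 1
2 ÷ 2 = 1 remainder 0
1 ÷ 2 = 0 remainder 1
Reading remainders bottom to top: 10111100



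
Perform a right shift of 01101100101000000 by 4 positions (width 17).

Original: 01101100101000000 (decimal 55616)
Shift right by 4 positions
Drop the 4 low bits; fill with zeros on the left
Result: 00000110110010100 (decimal 3476)
Equivalent: 55616 >> 4 = 55616 ÷ 2^4 = 3476



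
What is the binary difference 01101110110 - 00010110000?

Method 1 - Direct subtraction (column by column from the right: bit − bit − borrow-in; if negative, add 2 and borrow 1 from the next column):
borrow: 00100000000
        01101110110
-       00010110000
-------------------
        01011000110

Method 2 - Add two's complement:
Two's complement of 00010110000: invert → 11101001111, add 1 → 11101010000
  01101110110
+ 11101010000
-------------
 101011000110  (end carry out of the top bit = 1)
Discarding the end carry: 01011000110
Decimal check:
  01101110110 = 512 + 256 + 64 + 32 + 16 + 4 + 2 = 886
  00010110000 = 128 + 32 + 16 = 176
  886 - 176 = 710, and 01011000110 = 512 + 128 + 64 + 4 + 2 = 710 ✓



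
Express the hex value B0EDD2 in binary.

Convert each hex digit to 4 bits:
  B = 1011
  0 = 0000
  E = 1110
  D = 1101
  D = 1101
  2 = 0010
Concatenate: 101100001110110111010010



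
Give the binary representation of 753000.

Using repeated division by 2:
753000 ÷ 2 = 376500 remainder 0
376500 ÷ 2 = 188250 remainder 0
188250 ÷ 2 = 94125 remainder 0
94125 ÷ 2 = 47062 remainder 1
47062 ÷ 2 = 23531 remainder 0
23531 ÷ 2 = 11765 remainder 1
11765 ÷ 2 = 5882 remainder 1
5882 ÷ 2 = 2941 remainder 0
2941 ÷ 2 = 1470 remainder 1
1470 ÷ 2 = 735 remainder 0
735 ÷ 2 = 367 remainder 1
367 ÷ 2 = 183 remainder 1
183 ÷ 2 = 91 remainder 1
91 ÷ 2 = 45 remainder 1
45 ÷ 2 = 22 remainder 1
22 ÷ 2 = 11 remainder 0
11 ÷ 2 = 5 remainder 1
5 ÷ 2 = 2 remainder 1
2 ÷ 2 = 1 remainder 0
1 ÷ 2 = 0 remainder 1
Reading remainders bottom to top: 10110111110101101000



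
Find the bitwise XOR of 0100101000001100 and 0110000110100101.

XOR: 1 when bits differ
  0100101000001100
^ 0110000110100101
------------------
  0010101110101001
Decimal: 18956 ^ 24997 = 11177



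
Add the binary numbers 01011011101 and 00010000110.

Add column by column from the right: bit + bit + carry-in; write the sum mod 2, carry 1 when the sum is 2 or 3.
carry:  00100111000
        01011011101
+       00010000110
-------------------
       001101100011
(the carry out of the leftmost column, 0, becomes the leading bit)
Decimal check:
  01011011101 = 512 + 128 + 64 + 16 + 8 + 4 + 1 = 733
  00010000110 = 128 + 4 + 2 = 134
  733 + 134 = 867, and 001101100011 = 512 + 256 + 64 + 32 + 2 + 1 = 867 ✓



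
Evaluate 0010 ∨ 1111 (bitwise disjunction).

OR: 1 when either bit is 1
  0010
| 1111
------
  1111
Decimal: 2 | 15 = 15



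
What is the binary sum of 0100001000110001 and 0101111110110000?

Add column by column from the right: bit + bit + carry-in; write the sum mod 2, carry 1 when the sum is 2 or 3.
carry:  1011110001100000
        0100001000110001
+       0101111110110000
------------------------
       01010000111100001
(the carry out of the leftmost column, 0, becomes the leading bit)
Decimal check:
  0100001000110001 = 16384 + 512 + 32 + 16 + 1 = 16945
  0101111110110000 = 16384 + 4096 + 2048 + 1024 + 512 + 256 + 128 + 32 + 16 = 24496
  16945 + 24496 = 41441, and 01010000111100001 = 32768 + 8192 + 256 + 128 + 64 + 32 + 1 = 41441 ✓



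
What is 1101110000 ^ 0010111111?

XOR: 1 when bits differ
  1101110000
^ 0010111111
------------
  1111001111
Decimal: 880 ^ 191 = 975



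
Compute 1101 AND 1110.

AND: 1 only when both bits are 1
  1101
& 1110
------
  1100
Decimal: 13 & 14 = 12



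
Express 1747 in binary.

Using repeated division by 2:
1747 ÷ 2 = 873 remainder 1
873 ÷ 2 = 436 remainder 1
436 ÷ 2 = 218 remainder 0
218 ÷ 2 = 109 remainder 0
109 ÷ 2 = 54 remainder 1
54 ÷ 2 = 27 remainder 0
27 ÷ 2 = 13 remainder 1
13 ÷ 2 = 6 remainder 1
6 ÷ 2 = 3 remainder 0
3 ÷ 2 = 1 remainder 1
1 ÷ 2 = 0 remainder 1
Reading remainders bottom to top: 11011010011



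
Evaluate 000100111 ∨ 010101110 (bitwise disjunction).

OR: 1 when either bit is 1
  000100111
| 010101110
-----------
  010101111
Decimal: 39 | 174 = 175



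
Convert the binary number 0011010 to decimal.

Sum of powers of 2 for each 1-bit:
2^1 + 2^3 + 2^4
= 2 + 8 + 16
= 26



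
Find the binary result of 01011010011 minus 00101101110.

Method 1 - Direct subtraction (column by column from the right: bit − bit − borrow-in; if negative, add 2 and borrow 1 from the next column):
borrow: 01011011000
        01011010011
-       00101101110
-------------------
        00101100101

Method 2 - Add two's complement:
Two's complement of 00101101110: invert → 11010010001, add 1 → 11010010010
  01011010011
+ 11010010010
-------------
 100101100101  (end carry out of the top bit = 1)
Discarding the end carry: 00101100101
Decimal check:
  01011010011 = 512 + 128 + 64 + 16 + 2 + 1 = 723
  00101101110 = 256 + 64 + 32 + 8 + 4 + 2 = 366
  723 - 366 = 357, and 00101100101 = 256 + 64 + 32 + 4 + 1 = 357 ✓



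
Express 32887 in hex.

Using repeated division by 16 (digits 10–15 are A–F):
32887 ÷ 16 = 2055 remainder 7
2055 ÷ 16 = 128 remainder 7
128 ÷ 16 = 8 remainder 0
8 ÷ 16 = 0 remainder 8
Reading remainders bottom to top: 8077



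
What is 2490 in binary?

Using repeated division by 2:
2490 ÷ 2 = 1245 remainder 0
1245 ÷ 2 = 622 remainder 1
622 ÷ 2 = 311 remainder 0
311 ÷ 2 = 155 remainder 1
155 ÷ 2 = 77 remainder 1
77 ÷ 2 = 38 remainder 1
38 ÷ 2 = 19 remainder 0
19 ÷ 2 = 9 remainder 1
9 ÷ 2 = 4 remainder 1
4 ÷ 2 = 2 remainder 0
2 ÷ 2 = 1 remainder 0
1 ÷ 2 = 0 remainder 1
Reading remainders bottom to top: 100110111010



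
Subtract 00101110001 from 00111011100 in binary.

Method 1 - Direct subtraction (column by column from the right: bit − bit − borrow-in; if negative, add 2 and borrow 1 from the next column):
borrow: 00011000110
        00111011100
-       00101110001
-------------------
        00001101011

Method 2 - Add two's complement:
Two's complement of 00101110001: invert → 11010001110, add 1 → 11010001111
  00111011100
+ 11010001111
-------------
 100001101011  (end carry out of the top bit = 1)
Discarding the end carry: 00001101011
Decimal check:
  00111011100 = 256 + 128 + 64 + 16 + 8 + 4 = 476
  00101110001 = 256 + 64 + 32 + 16 + 1 = 369
  476 - 369 = 107, and 00001101011 = 64 + 32 + 8 + 2 + 1 = 107 ✓



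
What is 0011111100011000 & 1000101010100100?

AND: 1 only when both bits are 1
  0011111100011000
& 1000101010100100
------------------
  0000101000000000
Decimal: 16152 & 35492 = 2560



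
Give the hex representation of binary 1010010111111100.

Group into 4-bit nibbles from right:
  1010 = A
  0101 = 5
  1111 = F
  1100 = C
Result: A5FC



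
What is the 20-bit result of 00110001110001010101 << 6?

Original: 00110001110001010101 (decimal 203861)
Shift left by 6 positions
Append 6 zeros on the right and drop the 6 high bits that overflow the 20-bit width
Result: 01110001010101000000 (decimal 464192)
Equivalent: 203861 << 6 = 203861 × 2^6 = 13047104, truncated to 20 bits = 464192



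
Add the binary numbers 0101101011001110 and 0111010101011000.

Add column by column from the right: bit + bit + carry-in; write the sum mod 2, carry 1 when the sum is 2 or 3.
carry:  1111111110110000
        0101101011001110
+       0111010101011000
------------------------
       01101000000100110
(the carry out of the leftmost column, 0, becomes the leading bit)
Decimal check:
  0101101011001110 = 16384 + 4096 + 2048 + 512 + 128 + 64 + 8 + 4 + 2 = 23246
  0111010101011000 = 16384 + 8192 + 4096 + 1024 + 256 + 64 + 16 + 8 = 30040
  23246 + 30040 = 53286, and 01101000000100110 = 32768 + 16384 + 4096 + 32 + 4 + 2 = 53286 ✓



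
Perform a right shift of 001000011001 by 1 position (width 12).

Original: 001000011001 (decimal 537)
Shift right by 1 position
Drop the 1 low bit; fill with zero on the left
Result: 000100001100 (decimal 268)
Equivalent: 537 >> 1 = 537 ÷ 2^1 = 268



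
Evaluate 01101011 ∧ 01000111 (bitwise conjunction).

AND: 1 only when both bits are 1
  01101011
& 01000111
----------
  01000011
Decimal: 107 & 71 = 67



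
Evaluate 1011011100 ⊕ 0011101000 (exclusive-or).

XOR: 1 when bits differ
  1011011100
^ 0011101000
------------
  1000110100
Decimal: 732 ^ 232 = 564



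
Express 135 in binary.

Using repeated division by 2:
135 ÷ 2 = 67 remainder 1
67 ÷ 2 = 33 remainder 1
33 ÷ 2 = 16 remainder 1
16 ÷ 2 = 8 remainder 0
8 ÷ 2 = 4 remainder 0
4 ÷ 2 = 2 remainder 0
2 ÷ 2 = 1 remainder 0
1 ÷ 2 = 0 remainder 1
Reading remainders bottom to top: 10000111



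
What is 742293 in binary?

Using repeated division by 2:
742293 ÷ 2 = 371146 remainder 1
371146 ÷ 2 = 185573 remainder 0
185573 ÷ 2 = 92786 remainder 1
92786 ÷ 2 = 46393 remainder 0
46393 ÷ 2 = 23196 remainder 1
23196 ÷ 2 = 11598 remainder 0
11598 ÷ 2 = 5799 remainder 0
5799 ÷ 2 = 2899 remainder 1
2899 ÷ 2 = 1449 remainder 1
1449 ÷ 2 = 724 remainder 1
724 ÷ 2 = 362 remainder 0
362 ÷ 2 = 181 remainder 0
181 ÷ 2 = 90 remainder 1
90 ÷ 2 = 45 remainder 0
45 ÷ 2 = 22 remainder 1
22 ÷ 2 = 11 remainder 0
11 ÷ 2 = 5 remainder 1
5 ÷ 2 = 2 remainder 1
2 ÷ 2 = 1 remainder 0
1 ÷ 2 = 0 remainder 1
Reading remainders bottom to top: 10110101001110010101



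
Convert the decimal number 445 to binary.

Using repeated division by 2:
445 ÷ 2 = 222 remainder 1
222 ÷ 2 = 111 remainder 0
111 ÷ 2 = 55 remainder 1
55 ÷ 2 = 27 remainder 1
27 ÷ 2 = 13 remainder 1
13 ÷ 2 = 6 remainder 1
6 ÷ 2 = 3 remainder 0
3 ÷ 2 = 1 remainder 1
1 ÷ 2 = 0 remainder 1
Reading remainders bottom to top: 110111101



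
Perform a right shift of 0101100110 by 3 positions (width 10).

Original: 0101100110 (decimal 358)
Shift right by 3 positions
Drop the 3 low bits; fill with zeros on the left
Result: 0000101100 (decimal 44)
Equivalent: 358 >> 3 = 358 ÷ 2^3 = 44



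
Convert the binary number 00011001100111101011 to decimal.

Sum of powers of 2 for each 1-bit:
2^0 + 2^1 + 2^3 + 2^5 + 2^6 + 2^7 + 2^8 + 2^11 + 2^12 + 2^15 + 2^16
= 1 + 2 + 8 + 32 + 64 + 128 + 256 + 2048 + 4096 + 32768 + 65536
= 104939



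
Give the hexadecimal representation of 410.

Using repeated division by 16 (digits 10–15 are A–F):
410 ÷ 16 = 25 remainder 10 (A)
25 ÷ 16 = 1 remainder 9
1 ÷ 16 = 0 remainder 1
Reading remainders bottom to top: 19A



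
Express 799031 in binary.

Using repeated division by 2:
799031 ÷ 2 = 399515 remainder 1
399515 ÷ 2 = 199757 remainder 1
199757 ÷ 2 = 99878 remainder 1
99878 ÷ 2 = 49939 remainder 0
49939 ÷ 2 = 24969 remainder 1
24969 ÷ 2 = 12484 remainder 1
12484 ÷ 2 = 6242 remainder 0
6242 ÷ 2 = 3121 remainder 0
3121 ÷ 2 = 1560 remainder 1
1560 ÷ 2 = 780 remainder 0
780 ÷ 2 = 390 remainder 0
390 ÷ 2 = 195 remainder 0
195 ÷ 2 = 97 remainder 1
97 ÷ 2 = 48 remainder 1
48 ÷ 2 = 24 remainder 0
24 ÷ 2 = 12 remainder 0
12 ÷ 2 = 6 remainder 0
6 ÷ 2 = 3 remainder 0
3 ÷ 2 = 1 remainder 1
1 ÷ 2 = 0 remainder 1
Reading remainders bottom to top: 11000011000100110111



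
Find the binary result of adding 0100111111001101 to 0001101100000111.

Add column by column from the right: bit + bit + carry-in; write the sum mod 2, carry 1 when the sum is 2 or 3.
carry:  0011111000011110
        0100111111001101
+       0001101100000111
------------------------
       00110101011010100
(the carry out of the leftmost column, 0, becomes the leading bit)
Decimal check:
  0100111111001101 = 16384 + 2048 + 1024 + 512 + 256 + 128 + 64 + 8 + 4 + 1 = 20429
  0001101100000111 = 4096 + 2048 + 512 + 256 + 4 + 2 + 1 = 6919
  20429 + 6919 = 27348, and 00110101011010100 = 16384 + 8192 + 2048 + 512 + 128 + 64 + 16 + 4 = 27348 ✓



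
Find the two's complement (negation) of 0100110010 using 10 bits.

Original: 0100110010
Step 1 - Invert all bits: 1011001101
Step 2 - Add 1: 1011001110
Verification: 0100110010 + 1011001110 = 10000000000; discarding the end carry (carry out of the top bit) leaves the 10-bit value 0000000000, as required for x + (-x)



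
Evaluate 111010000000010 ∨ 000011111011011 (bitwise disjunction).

OR: 1 when either bit is 1
  111010000000010
| 000011111011011
-----------------
  111011111011011
Decimal: 29698 | 2011 = 30683



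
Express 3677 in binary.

Using repeated division by 2:
3677 ÷ 2 = 1838 remainder 1
1838 ÷ 2 = 919 remainder 0
919 ÷ 2 = 459 remainder 1
459 ÷ 2 = 229 remainder 1
229 ÷ 2 = 114 remainder 1
114 ÷ 2 = 57 remainder 0
57 ÷ 2 = 28 remainder 1
28 ÷ 2 = 14 remainder 0
14 ÷ 2 = 7 remainder 0
7 ÷ 2 = 3 remainder 1
3 ÷ 2 = 1 remainder 1
1 ÷ 2 = 0 remainder 1
Reading remainders bottom to top: 111001011101



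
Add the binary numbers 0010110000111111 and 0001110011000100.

Add column by column from the right: bit + bit + carry-in; write the sum mod 2, carry 1 when the sum is 2 or 3.
carry:  0111100111111000
        0010110000111111
+       0001110011000100
------------------------
       00100100100000011
(the carry out of the leftmost column, 0, becomes the leading bit)
Decimal check:
  0010110000111111 = 8192 + 2048 + 1024 + 32 + 16 + 8 + 4 + 2 + 1 = 11327
  0001110011000100 = 4096 + 2048 + 1024 + 128 + 64 + 4 = 7364
  11327 + 7364 = 18691, and 00100100100000011 = 16384 + 2048 + 256 + 2 + 1 = 18691 ✓



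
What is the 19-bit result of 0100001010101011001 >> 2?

Original: 0100001010101011001 (decimal 136537)
Shift right by 2 positions
Drop the 2 low bits; fill with zeros on the left
Result: 0001000010101010110 (decimal 34134)
Equivalent: 136537 >> 2 = 136537 ÷ 2^2 = 34134



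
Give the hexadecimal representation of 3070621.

Using repeated division by 16 (digits 10–15 are A–F):
3070621 ÷ 16 = 191913 remainder 13 (D)
191913 ÷ 16 = 11994 remainder 9
11994 ÷ 16 = 749 remainder 10 (A)
749 ÷ 16 = 46 remainder 13 (D)
46 ÷ 16 = 2 remainder 14 (E)
2 ÷ 16 = 0 remainder 2
Reading remainders bottom to top: 2EDA9D



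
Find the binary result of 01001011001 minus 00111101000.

Method 1 - Direct subtraction (column by column from the right: bit − bit − borrow-in; if negative, add 2 and borrow 1 from the next column):
borrow: 01111000000
        01001011001
-       00111101000
-------------------
        00001110001

Method 2 - Add two's complement:
Two's complement of 00111101000: invert → 11000010111, add 1 → 11000011000
  01001011001
+ 11000011000
-------------
 100001110001  (end carry out of the top bit = 1)
Discarding the end carry: 00001110001
Decimal check:
  01001011001 = 512 + 64 + 16 + 8 + 1 = 601
  00111101000 = 256 + 128 + 64 + 32 + 8 = 488
  601 - 488 = 113, and 00001110001 = 64 + 32 + 16 + 1 = 113 ✓



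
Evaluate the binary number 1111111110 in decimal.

Sum of powers of 2 for each 1-bit:
2^1 + 2^2 + 2^3 + 2^4 + 2^5 + 2^6 + 2^7 + 2^8 + 2^9
= 2 + 4 + 8 + 16 + 32 + 64 + 128 + 256 + 512
= 1022



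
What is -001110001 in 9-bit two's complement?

Original: 001110001
Step 1 - Invert all bits: 110001110
Step 2 - Add 1: 110001111
Verification: 001110001 + 110001111 = 1000000000; discarding the end carry (carry out of the top bit) leaves the 9-bit value 000000000, as required for x + (-x)



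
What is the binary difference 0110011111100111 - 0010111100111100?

Method 1 - Direct subtraction (column by column from the right: bit − bit − borrow-in; if negative, add 2 and borrow 1 from the next column):
borrow: 0111000001110000
        0110011111100111
-       0010111100111100
------------------------
        0011100010101011

Method 2 - Add two's complement:
Two's complement of 0010111100111100: invert → 1101000011000011, add 1 → 1101000011000100
  0110011111100111
+ 1101000011000100
------------------
 10011100010101011  (end carry out of the top bit = 1)
Discarding the end carry: 0011100010101011
Decimal check:
  0110011111100111 = 16384 + 8192 + 1024 + 512 + 256 + 128 + 64 + 32 + 4 + 2 + 1 = 26599
  0010111100111100 = 8192 + 2048 + 1024 + 512 + 256 + 32 + 16 + 8 + 4 = 12092
  26599 - 12092 = 14507, and 0011100010101011 = 8192 + 4096 + 2048 + 128 + 32 + 8 + 2 + 1 = 14507 ✓



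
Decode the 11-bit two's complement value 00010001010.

Binary: 00010001010
Sign bit: 0 (non-negative)
Read directly as an unsigned value:
00010001010 = 128 + 8 + 2 = 138
Value: 138



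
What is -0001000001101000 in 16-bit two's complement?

Original: 0001000001101000
Step 1 - Invert all bits: 1110111110010111
Step 2 - Add 1: 1110111110011000
Verification: 0001000001101000 + 1110111110011000 = 10000000000000000; discarding the end carry (carry out of the top bit) leaves the 16-bit value 0000000000000000, as required for x + (-x)



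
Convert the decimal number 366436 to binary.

Using repeated division by 2:
366436 ÷ 2 = 183218 remainder 0
183218 ÷ 2 = 91609 remainder 0
91609 ÷ 2 = 45804 remainder 1
45804 ÷ 2 = 22902 remainder 0
22902 ÷ 2 = 11451 remainder 0
11451 ÷ 2 = 5725 remainder 1
5725 ÷ 2 = 2862 remainder 1
2862 ÷ 2 = 1431 remainder 0
1431 ÷ 2 = 715 remainder 1
715 ÷ 2 = 357 remainder 1
357 ÷ 2 = 178 remainder 1
178 ÷ 2 = 89 remainder 0
89 ÷ 2 = 44 remainder 1
44 ÷ 2 = 22 remainder 0
22 ÷ 2 = 11 remainder 0
11 ÷ 2 = 5 remainder 1
5 ÷ 2 = 2 remainder 1
2 ÷ 2 = 1 remainder 0
1 ÷ 2 = 0 remainder 1
Reading remainders bottom to top: 1011001011101100100



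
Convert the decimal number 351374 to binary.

Using repeated division by 2:
351374 ÷ 2 = 175687 remainder 0
175687 ÷ 2 = 87843 remainder 1
87843 ÷ 2 = 43921 remainder 1
43921 ÷ 2 = 21960 remainder 1
21960 ÷ 2 = 10980 remainder 0
10980 ÷ 2 = 5490 remainder 0
5490 ÷ 2 = 2745 remainder 0
2745 ÷ 2 = 1372 remainder 1
1372 ÷ 2 = 686 remainder 0
686 ÷ 2 = 343 remainder 0
343 ÷ 2 = 171 remainder 1
171 ÷ 2 = 85 remainder 1
85 ÷ 2 = 42 remainder 1
42 ÷ 2 = 21 remainder 0
21 ÷ 2 = 10 remainder 1
10 ÷ 2 = 5 remainder 0
5 ÷ 2 = 2 remainder 1
2 ÷ 2 = 1 remainder 0
1 ÷ 2 = 0 remainder 1
Reading remainders bottom to top: 1010101110010001110



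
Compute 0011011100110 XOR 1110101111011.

XOR: 1 when bits differ
  0011011100110
^ 1110101111011
---------------
  1101110011101
Decimal: 1766 ^ 7547 = 7069



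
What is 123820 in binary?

Using repeated division by 2:
123820 ÷ 2 = 61910 remainder 0
61910 ÷ 2 = 30955 remainder 0
30955 ÷ 2 = 15477 remainder 1
15477 ÷ 2 = 7738 remainder 1
7738 ÷ 2 = 3869 remainder 0
3869 ÷ 2 = 1934 remainder 1
1934 ÷ 2 = 967 remainder 0
967 ÷ 2 = 483 remainder 1
483 ÷ 2 = 241 remainder 1
241 ÷ 2 = 120 remainder 1
120 ÷ 2 = 60 remainder 0
60 ÷ 2 = 30 remainder 0
30 ÷ 2 = 15 remainder 0
15 ÷ 2 = 7 remainder 1
7 ÷ 2 = 3 remainder 1
3 ÷ 2 = 1 remainder 1
1 ÷ 2 = 0 remainder 1
Reading remainders bottom to top: 11110001110101100



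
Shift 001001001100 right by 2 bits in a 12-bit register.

Original: 001001001100 (decimal 588)
Shift right by 2 positions
Drop the 2 low bits; fill with zeros on the left
Result: 000010010011 (decimal 147)
Equivalent: 588 >> 2 = 588 ÷ 2^2 = 147



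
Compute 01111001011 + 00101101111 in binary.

Add column by column from the right: bit + bit + carry-in; write the sum mod 2, carry 1 when the sum is 2 or 3.
carry:  11110011110
        01111001011
+       00101101111
-------------------
       010100111010
(the carry out of the leftmost column, 0, becomes the leading bit)
Decimal check:
  01111001011 = 512 + 256 + 128 + 64 + 8 + 2 + 1 = 971
  00101101111 = 256 + 64 + 32 + 8 + 4 + 2 + 1 = 367
  971 + 367 = 1338, and 010100111010 = 1024 + 256 + 32 + 16 + 8 + 2 = 1338 ✓



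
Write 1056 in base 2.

Using repeated division by 2:
1056 ÷ 2 = 528 remainder 0
528 ÷ 2 = 264 remainder 0
264 ÷ 2 = 132 remainder 0
132 ÷ 2 = 66 remainder 0
66 ÷ 2 = 33 remainder 0
33 ÷ 2 = 16 remainder 1
16 ÷ 2 = 8 remainder 0
8 ÷ 2 = 4 remainder 0
4 ÷ 2 = 2 remainder 0
2 ÷ 2 = 1 remainder 0
1 ÷ 2 = 0 remainder 1
Reading remainders bottom to top: 10000100000



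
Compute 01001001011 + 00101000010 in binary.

Add column by column from the right: bit + bit + carry-in; write the sum mod 2, carry 1 when the sum is 2 or 3.
carry:  00010000100
        01001001011
+       00101000010
-------------------
       001110001101
(the carry out of the leftmost column, 0, becomes the leading bit)
Decimal check:
  01001001011 = 512 + 64 + 8 + 2 + 1 = 587
  00101000010 = 256 + 64 + 2 = 322
  587 + 322 = 909, and 001110001101 = 512 + 256 + 128 + 8 + 4 + 1 = 909 ✓



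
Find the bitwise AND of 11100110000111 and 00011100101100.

AND: 1 only when both bits are 1
  11100110000111
& 00011100101100
----------------
  00000100000100
Decimal: 14727 & 1836 = 260



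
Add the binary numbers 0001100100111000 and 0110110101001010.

Add column by column from the right: bit + bit + carry-in; write the sum mod 2, carry 1 when the sum is 2 or 3.
carry:  1111001011110000
        0001100100111000
+       0110110101001010
------------------------
       01000011010000010
(the carry out of the leftmost column, 0, becomes the leading bit)
Decimal check:
  0001100100111000 = 4096 + 2048 + 256 + 32 + 16 + 8 = 6456
  0110110101001010 = 16384 + 8192 + 2048 + 1024 + 256 + 64 + 8 + 2 = 27978
  6456 + 27978 = 34434, and 01000011010000010 = 32768 + 1024 + 512 + 128 + 2 = 34434 ✓



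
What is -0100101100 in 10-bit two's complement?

Original: 0100101100
Step 1 - Invert all bits: 1011010011
Step 2 - Add 1: 1011010100
Verification: 0100101100 + 1011010100 = 10000000000; discarding the end carry (carry out of the top bit) leaves the 10-bit value 0000000000, as required for x + (-x)



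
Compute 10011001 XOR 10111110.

XOR: 1 when bits differ
  10011001
^ 10111110
----------
  00100111
Decimal: 153 ^ 190 = 39



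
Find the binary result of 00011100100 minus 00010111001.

Method 1 - Direct subtraction (column by column from the right: bit − bit − borrow-in; if negative, add 2 and borrow 1 from the next column):
borrow: 00001110110
        00011100100
-       00010111001
-------------------
        00000101011

Method 2 - Add two's complement:
Two's complement of 00010111001: invert → 11101000110, add 1 → 11101000111
  00011100100
+ 11101000111
-------------
 100000101011  (end carry out of the top bit = 1)
Discarding the end carry: 00000101011
Decimal check:
  00011100100 = 128 + 64 + 32 + 4 = 228
  00010111001 = 128 + 32 + 16 + 8 + 1 = 185
  228 - 185 = 43, and 00000101011 = 32 + 8 + 2 + 1 = 43 ✓



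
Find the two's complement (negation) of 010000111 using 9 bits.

Original: 010000111
Step 1 - Invert all bits: 101111000
Step 2 - Add 1: 101111001
Verification: 010000111 + 101111001 = 1000000000; discarding the end carry (carry out of the top bit) leaves the 9-bit value 000000000, as required for x + (-x)



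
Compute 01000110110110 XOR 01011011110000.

XOR: 1 when bits differ
  01000110110110
^ 01011011110000
----------------
  00011101000110
Decimal: 4534 ^ 5872 = 1862



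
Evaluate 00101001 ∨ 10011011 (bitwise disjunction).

OR: 1 when either bit is 1
  00101001
| 10011011
----------
  10111011
Decimal: 41 | 155 = 187



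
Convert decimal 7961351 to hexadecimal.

Using repeated division by 16 (digits 10–15 are A–F):
7961351 ÷ 16 = 497584 remainder 7
497584 ÷ 16 = 31099 remainder 0
31099 ÷ 16 = 1943 remainder 11 (B)
1943 ÷ 16 = 121 remainder 7
121 ÷ 16 = 7 remainder 9
7 ÷ 16 = 0 remainder 7
Reading remainders bottom to top: 797B07



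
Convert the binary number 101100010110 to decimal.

Sum of powers of 2 for each 1-bit:
2^1 + 2^2 + 2^4 + 2^8 + 2^9 + 2^11
= 2 + 4 + 16 + 256 + 512 + 2048
= 2838



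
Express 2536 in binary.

Using repeated division by 2:
2536 ÷ 2 = 1268 remainder 0
1268 ÷ 2 = 634 remainder 0
634 ÷ 2 = 317 remainder 0
317 ÷ 2 = 158 remainder 1
158 ÷ 2 = 79 remainder 0
79 ÷ 2 = 39 remainder 1
39 ÷ 2 = 19 remainder 1
19 ÷ 2 = 9 remainder 1
9 ÷ 2 = 4 remainder 1
4 ÷ 2 = 2 remainder 0
2 ÷ 2 = 1 remainder 0
1 ÷ 2 = 0 remainder 1
Reading remainders bottom to top: 100111101000



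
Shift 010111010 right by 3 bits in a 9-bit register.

Original: 010111010 (decimal 186)
Shift right by 3 positions
Drop the 3 low bits; fill with zeros on the left
Result: 000010111 (decimal 23)
Equivalent: 186 >> 3 = 186 ÷ 2^3 = 23



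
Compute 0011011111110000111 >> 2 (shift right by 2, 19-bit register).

Original: 0011011111110000111 (decimal 114567)
Shift right by 2 positions
Drop the 2 low bits; fill with zeros on the left
Result: 0000110111111100001 (decimal 28641)
Equivalent: 114567 >> 2 = 114567 ÷ 2^2 = 28641



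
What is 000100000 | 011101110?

OR: 1 when either bit is 1
  000100000
| 011101110
-----------
  011101110
Decimal: 32 | 238 = 238



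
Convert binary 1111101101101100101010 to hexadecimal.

Group into 4-bit nibbles from right:
  0011 = 3
  1110 = E
  1101 = D
  1011 = B
  0010 = 2
  1010 = A
Result: 3EDB2A



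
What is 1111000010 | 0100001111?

OR: 1 when either bit is 1
  1111000010
| 0100001111
------------
  1111001111
Decimal: 962 | 271 = 975



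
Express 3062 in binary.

Using repeated division by 2:
3062 ÷ 2 = 1531 remainder 0
1531 ÷ 2 = 765 remainder 1
765 ÷ 2 = 382 remainder 1
382 ÷ 2 = 191 remainder 0
191 ÷ 2 = 95 remainder 1
95 ÷ 2 = 47 remainder 1
47 ÷ 2 = 23 remainder 1
23 ÷ 2 = 11 remainder 1
11 ÷ 2 = 5 remainder 1
5 ÷ 2 = 2 remainder 1
2 ÷ 2 = 1 remainder 0
1 ÷ 2 = 0 remainder 1
Reading remainders bottom to top: 101111110110



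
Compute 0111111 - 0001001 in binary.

Method 1 - Direct subtraction (column by column from the right: bit − bit − borrow-in; if negative, add 2 and borrow 1 from the next column):
borrow: 0000000
        0111111
-       0001001
---------------
        0110110

Method 2 - Add two's complement:
Two's complement of 0001001: invert → 1110110, add 1 → 1110111
  0111111
+ 1110111
---------
 10110110  (end carry out of the top bit = 1)
Discarding the end carry: 0110110
Decimal check:
  0111111 = 32 + 16 + 8 + 4 + 2 + 1 = 63
  0001001 = 8 + 1 = 9
  63 - 9 = 54, and 0110110 = 32 + 16 + 4 + 2 = 54 ✓



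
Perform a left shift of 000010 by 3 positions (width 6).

Original: 000010 (decimal 2)
Shift left by 3 positions
Append 3 zeros on the right
Result: 010000 (decimal 16)
Equivalent: 2 << 3 = 2 × 2^3 = 16



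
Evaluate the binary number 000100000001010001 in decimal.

Sum of powers of 2 for each 1-bit:
2^0 + 2^4 + 2^6 + 2^14
= 1 + 16 + 64 + 16384
= 16465



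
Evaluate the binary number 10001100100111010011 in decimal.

Sum of powers of 2 for each 1-bit:
2^0 + 2^1 + 2^4 + 2^6 + 2^7 + 2^8 + 2^11 + 2^14 + 2^15 + 2^19
= 1 + 2 + 16 + 64 + 128 + 256 + 2048 + 16384 + 32768 + 524288
= 575955

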